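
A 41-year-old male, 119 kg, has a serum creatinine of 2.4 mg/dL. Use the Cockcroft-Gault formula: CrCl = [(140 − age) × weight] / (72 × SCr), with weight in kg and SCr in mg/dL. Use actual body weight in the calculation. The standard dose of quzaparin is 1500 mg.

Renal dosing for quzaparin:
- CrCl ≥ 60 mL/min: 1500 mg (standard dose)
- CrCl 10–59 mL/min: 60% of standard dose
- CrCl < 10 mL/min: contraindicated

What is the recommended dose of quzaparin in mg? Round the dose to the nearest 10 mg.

1500 mg

CrCl = (140 − 41) × 119 / (72 × 2.4) = 11781.0 / 172.80 ≈ 68.2 mL/min
CrCl ≈ 68 mL/min → bracket ≥ 60 mL/min.
100% of 1500 mg = 1500 mg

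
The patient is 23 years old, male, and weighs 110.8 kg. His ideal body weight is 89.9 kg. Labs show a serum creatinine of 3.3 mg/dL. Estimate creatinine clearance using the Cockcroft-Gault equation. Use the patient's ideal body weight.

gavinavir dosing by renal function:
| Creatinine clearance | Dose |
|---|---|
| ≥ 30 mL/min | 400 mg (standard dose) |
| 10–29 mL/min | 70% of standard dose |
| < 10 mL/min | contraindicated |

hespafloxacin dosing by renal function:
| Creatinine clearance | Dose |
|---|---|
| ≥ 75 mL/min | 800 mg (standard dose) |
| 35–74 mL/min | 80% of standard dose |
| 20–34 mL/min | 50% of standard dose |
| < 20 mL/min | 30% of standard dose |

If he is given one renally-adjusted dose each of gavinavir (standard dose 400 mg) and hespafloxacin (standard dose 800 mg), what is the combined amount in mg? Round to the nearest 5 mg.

1040 mg

CrCl = (140 − 23) × 89.9 / (72 × 3.3) = 10518.3 / 237.60 ≈ 44.3 mL/min
CrCl ≈ 44 mL/min.
gavinavir: ≥ 30 mL/min → 100% of 400 mg = 400 mg.
hespafloxacin: 35–74 mL/min → 80% of 800 mg = 640 mg.
Total = 400 + 640 = 1040 mg.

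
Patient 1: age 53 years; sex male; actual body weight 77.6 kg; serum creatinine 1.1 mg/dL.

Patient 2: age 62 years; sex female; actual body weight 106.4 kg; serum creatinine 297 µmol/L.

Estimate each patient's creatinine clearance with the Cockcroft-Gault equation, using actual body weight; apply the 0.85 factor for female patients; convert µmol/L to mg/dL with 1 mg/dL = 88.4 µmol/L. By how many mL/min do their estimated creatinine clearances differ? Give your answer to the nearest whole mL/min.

56 mL/min

Patient 1: CrCl = (140 − 53) × 77.6 / (72 × 1.1) = 6751.2 / 79.20 ≈ 85.2 mL/min
Patient 2: SCr = 297 / 88.4 = 3.36 mg/dL
Patient 2: CrCl = (140 − 62) × 106.4 / (72 × 3.36) × 0.85 = 8299.2 / 241.92 × 0.85 ≈ 29.2 mL/min
|85.2 − 29.2| = 56.0 mL/min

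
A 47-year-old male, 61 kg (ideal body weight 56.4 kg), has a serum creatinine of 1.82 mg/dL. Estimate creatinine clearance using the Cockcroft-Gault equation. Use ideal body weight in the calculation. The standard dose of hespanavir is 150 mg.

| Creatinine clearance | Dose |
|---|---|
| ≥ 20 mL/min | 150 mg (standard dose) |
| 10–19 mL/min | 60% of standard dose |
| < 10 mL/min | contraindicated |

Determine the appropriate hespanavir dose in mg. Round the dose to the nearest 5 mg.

CrCl = (140 − 47) × 56.4 / (72 × 1.82) = 5245.2 / 131.04 ≈ 40.0 mL/min
CrCl ≈ 40 mL/min → bracket ≥ 20 mL/min.
100% of 150 mg = 150 mg

150 mg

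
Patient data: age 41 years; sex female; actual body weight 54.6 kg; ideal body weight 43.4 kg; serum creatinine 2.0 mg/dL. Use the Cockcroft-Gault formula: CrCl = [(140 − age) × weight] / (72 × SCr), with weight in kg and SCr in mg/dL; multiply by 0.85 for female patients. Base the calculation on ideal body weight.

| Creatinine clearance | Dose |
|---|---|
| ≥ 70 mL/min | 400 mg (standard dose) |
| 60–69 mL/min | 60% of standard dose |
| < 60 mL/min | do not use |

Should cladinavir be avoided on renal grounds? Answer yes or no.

CrCl = (140 − 41) × 43.4 / (72 × 2) × 0.85 = 4296.6 / 144.00 × 0.85 ≈ 25.4 mL/min
CrCl ≈ 25 mL/min, which is < 60 mL/min.

yes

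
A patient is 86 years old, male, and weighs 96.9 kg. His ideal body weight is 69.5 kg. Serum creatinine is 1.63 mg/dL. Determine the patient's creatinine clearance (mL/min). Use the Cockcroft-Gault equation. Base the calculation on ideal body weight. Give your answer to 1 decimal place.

CrCl = (140 − 86) × 69.5 / (72 × 1.63) = 3753.0 / 117.36 ≈ 32.0 mL/min

32.0 mL/min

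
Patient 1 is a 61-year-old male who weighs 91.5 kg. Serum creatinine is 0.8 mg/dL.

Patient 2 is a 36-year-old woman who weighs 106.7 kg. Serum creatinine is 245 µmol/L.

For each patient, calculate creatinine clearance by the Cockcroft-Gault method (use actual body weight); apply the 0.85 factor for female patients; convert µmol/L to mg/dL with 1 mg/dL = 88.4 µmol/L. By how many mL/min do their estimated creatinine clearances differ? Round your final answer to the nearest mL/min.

Patient 1: CrCl = (140 − 61) × 91.5 / (72 × 0.8) = 7228.5 / 57.60 ≈ 125.5 mL/min
Patient 2: SCr = 245 / 88.4 = 2.771 mg/dL
Patient 2: CrCl = (140 − 36) × 106.7 / (72 × 2.771) × 0.85 = 11096.8 / 199.51 × 0.85 ≈ 47.3 mL/min
|125.5 − 47.3| = 78.2 mL/min

78 mL/min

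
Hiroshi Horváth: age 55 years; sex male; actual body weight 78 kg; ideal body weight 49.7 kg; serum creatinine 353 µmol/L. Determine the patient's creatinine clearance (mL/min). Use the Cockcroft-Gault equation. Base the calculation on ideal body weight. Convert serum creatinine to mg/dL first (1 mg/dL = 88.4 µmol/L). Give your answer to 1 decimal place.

SCr = 353 / 88.4 = 3.993 mg/dL
CrCl = (140 − 55) × 49.7 / (72 × 3.993) = 4224.5 / 287.50 ≈ 14.7 mL/min

14.7 mL/min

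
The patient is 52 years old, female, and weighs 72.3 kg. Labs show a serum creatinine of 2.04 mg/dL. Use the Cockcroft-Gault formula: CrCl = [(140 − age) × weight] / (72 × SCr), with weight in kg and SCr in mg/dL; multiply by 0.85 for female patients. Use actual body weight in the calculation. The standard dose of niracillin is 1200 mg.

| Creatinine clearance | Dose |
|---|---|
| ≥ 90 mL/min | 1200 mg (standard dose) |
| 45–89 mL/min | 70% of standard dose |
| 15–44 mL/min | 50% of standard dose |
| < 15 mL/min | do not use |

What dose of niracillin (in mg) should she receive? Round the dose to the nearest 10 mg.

600 mg

CrCl = (140 − 52) × 72.3 / (72 × 2.04) × 0.85 = 6362.4 / 146.88 × 0.85 ≈ 36.8 mL/min
CrCl ≈ 37 mL/min → bracket 15–44 mL/min.
50% of 1200 mg = 600 mg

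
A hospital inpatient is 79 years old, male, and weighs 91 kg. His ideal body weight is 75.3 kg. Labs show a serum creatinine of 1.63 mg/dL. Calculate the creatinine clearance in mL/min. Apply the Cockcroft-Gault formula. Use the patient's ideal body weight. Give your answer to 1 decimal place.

CrCl = (140 − 79) × 75.3 / (72 × 1.63) = 4593.3 / 117.36 ≈ 39.1 mL/min

39.1 mL/min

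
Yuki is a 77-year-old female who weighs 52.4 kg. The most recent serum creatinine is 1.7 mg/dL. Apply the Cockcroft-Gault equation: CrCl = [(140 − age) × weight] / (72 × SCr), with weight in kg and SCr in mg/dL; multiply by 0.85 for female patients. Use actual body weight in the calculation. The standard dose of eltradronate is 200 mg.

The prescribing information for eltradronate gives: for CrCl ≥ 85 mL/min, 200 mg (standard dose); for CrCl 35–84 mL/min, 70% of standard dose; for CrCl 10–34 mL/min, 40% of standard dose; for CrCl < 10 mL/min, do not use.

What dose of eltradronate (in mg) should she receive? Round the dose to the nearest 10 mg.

80 mg

CrCl = (140 − 77) × 52.4 / (72 × 1.7) × 0.85 = 3301.2 / 122.40 × 0.85 ≈ 22.9 mL/min
CrCl ≈ 23 mL/min → bracket 10–34 mL/min.
40% of 200 mg = 80 mg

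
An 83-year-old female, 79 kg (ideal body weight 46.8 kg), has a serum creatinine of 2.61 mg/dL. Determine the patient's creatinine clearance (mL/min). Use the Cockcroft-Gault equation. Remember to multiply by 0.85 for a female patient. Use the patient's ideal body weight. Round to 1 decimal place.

12.1 mL/min

CrCl = (140 − 83) × 46.8 / (72 × 2.61) × 0.85 = 2667.6 / 187.92 × 0.85 ≈ 12.1 mL/min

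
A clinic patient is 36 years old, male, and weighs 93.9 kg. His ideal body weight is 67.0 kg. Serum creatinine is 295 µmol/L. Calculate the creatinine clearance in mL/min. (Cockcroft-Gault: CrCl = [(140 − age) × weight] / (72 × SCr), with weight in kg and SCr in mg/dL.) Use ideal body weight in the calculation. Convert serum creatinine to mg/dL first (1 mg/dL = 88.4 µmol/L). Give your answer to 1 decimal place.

29.0 mL/min

SCr = 295 / 88.4 = 3.337 mg/dL
CrCl = (140 − 36) × 67 / (72 × 3.337) = 6968.0 / 240.26 ≈ 29.0 mL/min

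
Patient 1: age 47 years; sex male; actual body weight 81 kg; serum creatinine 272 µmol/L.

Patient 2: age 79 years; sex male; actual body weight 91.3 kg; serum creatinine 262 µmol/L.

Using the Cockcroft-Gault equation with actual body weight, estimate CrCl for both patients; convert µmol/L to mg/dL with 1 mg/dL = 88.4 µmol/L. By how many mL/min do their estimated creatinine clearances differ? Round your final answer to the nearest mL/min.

8 mL/min

Patient 1: SCr = 272 / 88.4 = 3.077 mg/dL
Patient 1: CrCl = (140 − 47) × 81 / (72 × 3.077) = 7533.0 / 221.54 ≈ 34.0 mL/min
Patient 2: SCr = 262 / 88.4 = 2.964 mg/dL
Patient 2: CrCl = (140 − 79) × 91.3 / (72 × 2.964) = 5569.3 / 213.41 ≈ 26.1 mL/min
|34.0 − 26.1| = 7.9 mL/min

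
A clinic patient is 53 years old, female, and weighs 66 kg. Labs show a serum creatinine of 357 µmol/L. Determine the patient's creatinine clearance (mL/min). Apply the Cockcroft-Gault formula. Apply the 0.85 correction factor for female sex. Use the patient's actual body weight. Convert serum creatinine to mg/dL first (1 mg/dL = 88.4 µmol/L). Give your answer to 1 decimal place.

SCr = 357 / 88.4 = 4.038 mg/dL
CrCl = (140 − 53) × 66 / (72 × 4.038) × 0.85 = 5742.0 / 290.74 × 0.85 ≈ 16.8 mL/min

16.8 mL/min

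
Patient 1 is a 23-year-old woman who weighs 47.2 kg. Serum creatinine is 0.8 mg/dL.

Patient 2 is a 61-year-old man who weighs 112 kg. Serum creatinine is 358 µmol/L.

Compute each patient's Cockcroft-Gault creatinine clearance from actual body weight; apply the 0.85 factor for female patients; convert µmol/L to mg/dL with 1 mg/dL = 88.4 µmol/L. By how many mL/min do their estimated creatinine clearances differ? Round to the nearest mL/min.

51 mL/min

Patient 1: CrCl = (140 − 23) × 47.2 / (72 × 0.8) × 0.85 = 5522.4 / 57.60 × 0.85 ≈ 81.5 mL/min
Patient 2: SCr = 358 / 88.4 = 4.05 mg/dL
Patient 2: CrCl = (140 − 61) × 112 / (72 × 4.05) = 8848.0 / 291.60 ≈ 30.3 mL/min
|81.5 − 30.3| = 51.2 mL/min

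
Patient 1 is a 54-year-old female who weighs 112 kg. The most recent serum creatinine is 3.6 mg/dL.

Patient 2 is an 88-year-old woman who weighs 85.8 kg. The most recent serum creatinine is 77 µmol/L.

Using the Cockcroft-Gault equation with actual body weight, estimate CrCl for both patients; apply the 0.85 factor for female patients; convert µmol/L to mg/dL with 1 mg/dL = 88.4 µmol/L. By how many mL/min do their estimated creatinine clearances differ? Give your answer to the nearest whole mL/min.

29 mL/min

Patient 1: CrCl = (140 − 54) × 112 / (72 × 3.6) × 0.85 = 9632.0 / 259.20 × 0.85 ≈ 31.6 mL/min
Patient 2: SCr = 77 / 88.4 = 0.871 mg/dL
Patient 2: CrCl = (140 − 88) × 85.8 / (72 × 0.871) × 0.85 = 4461.6 / 62.71 × 0.85 ≈ 60.5 mL/min
|31.6 − 60.5| = 28.9 mL/min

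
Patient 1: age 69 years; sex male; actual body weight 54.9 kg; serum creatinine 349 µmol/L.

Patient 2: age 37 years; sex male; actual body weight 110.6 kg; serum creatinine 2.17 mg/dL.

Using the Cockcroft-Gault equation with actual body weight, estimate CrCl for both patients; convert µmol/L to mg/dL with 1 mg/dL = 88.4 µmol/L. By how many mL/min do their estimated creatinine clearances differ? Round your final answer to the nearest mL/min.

59 mL/min

Patient 1: SCr = 349 / 88.4 = 3.948 mg/dL
Patient 1: CrCl = (140 − 69) × 54.9 / (72 × 3.948) = 3897.9 / 284.26 ≈ 13.7 mL/min
Patient 2: CrCl = (140 − 37) × 110.6 / (72 × 2.17) = 11391.8 / 156.24 ≈ 72.9 mL/min
|13.7 − 72.9| = 59.2 mL/min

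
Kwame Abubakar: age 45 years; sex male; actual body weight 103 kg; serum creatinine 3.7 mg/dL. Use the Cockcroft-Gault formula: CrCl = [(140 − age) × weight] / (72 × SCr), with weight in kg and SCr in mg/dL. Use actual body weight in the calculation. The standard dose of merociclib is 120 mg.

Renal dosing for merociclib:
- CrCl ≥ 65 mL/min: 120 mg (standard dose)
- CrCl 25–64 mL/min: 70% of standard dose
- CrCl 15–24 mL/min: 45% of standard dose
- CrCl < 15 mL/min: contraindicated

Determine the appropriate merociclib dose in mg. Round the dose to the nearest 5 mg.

85 mg

CrCl = (140 − 45) × 103 / (72 × 3.7) = 9785.0 / 266.40 ≈ 36.7 mL/min
CrCl ≈ 37 mL/min → bracket 25–64 mL/min.
70% of 120 mg = 84 mg → 85 mg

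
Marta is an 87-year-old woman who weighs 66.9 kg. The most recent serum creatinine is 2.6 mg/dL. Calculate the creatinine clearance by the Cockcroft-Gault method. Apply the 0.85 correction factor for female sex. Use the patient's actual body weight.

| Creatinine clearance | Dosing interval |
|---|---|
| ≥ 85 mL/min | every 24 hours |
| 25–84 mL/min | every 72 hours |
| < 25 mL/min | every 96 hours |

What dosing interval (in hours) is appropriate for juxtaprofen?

every 96 hours

CrCl = (140 − 87) × 66.9 / (72 × 2.6) × 0.85 = 3545.7 / 187.20 × 0.85 ≈ 16.1 mL/min
CrCl ≈ 16 mL/min → bracket < 25 mL/min → every 96 hours.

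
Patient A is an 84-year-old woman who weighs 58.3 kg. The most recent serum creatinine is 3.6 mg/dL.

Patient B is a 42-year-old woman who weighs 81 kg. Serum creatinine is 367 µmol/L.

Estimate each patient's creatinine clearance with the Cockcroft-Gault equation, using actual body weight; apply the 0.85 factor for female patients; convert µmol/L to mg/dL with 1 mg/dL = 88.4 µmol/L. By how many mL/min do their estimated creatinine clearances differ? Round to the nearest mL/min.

12 mL/min

Patient A: CrCl = (140 − 84) × 58.3 / (72 × 3.6) × 0.85 = 3264.8 / 259.20 × 0.85 ≈ 10.7 mL/min
Patient B: SCr = 367 / 88.4 = 4.152 mg/dL
Patient B: CrCl = (140 − 42) × 81 / (72 × 4.152) × 0.85 = 7938.0 / 298.94 × 0.85 ≈ 22.6 mL/min
|10.7 − 22.6| = 11.9 mL/min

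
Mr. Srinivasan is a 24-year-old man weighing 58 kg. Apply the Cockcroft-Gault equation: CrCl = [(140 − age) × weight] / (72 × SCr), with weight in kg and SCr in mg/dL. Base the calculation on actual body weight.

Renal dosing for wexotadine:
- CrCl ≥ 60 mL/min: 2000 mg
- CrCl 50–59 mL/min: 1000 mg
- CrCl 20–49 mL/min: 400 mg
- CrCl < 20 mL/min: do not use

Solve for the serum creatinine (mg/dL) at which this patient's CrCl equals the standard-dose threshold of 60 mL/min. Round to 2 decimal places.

1.56 mg/dL

Standard dose requires CrCl ≥ 60 mL/min.
Set (140 − 24) × 58 / (72 × SCr) = 60
SCr = (140 − 24) × 58 / (72 × 60) = 1.557 mg/dL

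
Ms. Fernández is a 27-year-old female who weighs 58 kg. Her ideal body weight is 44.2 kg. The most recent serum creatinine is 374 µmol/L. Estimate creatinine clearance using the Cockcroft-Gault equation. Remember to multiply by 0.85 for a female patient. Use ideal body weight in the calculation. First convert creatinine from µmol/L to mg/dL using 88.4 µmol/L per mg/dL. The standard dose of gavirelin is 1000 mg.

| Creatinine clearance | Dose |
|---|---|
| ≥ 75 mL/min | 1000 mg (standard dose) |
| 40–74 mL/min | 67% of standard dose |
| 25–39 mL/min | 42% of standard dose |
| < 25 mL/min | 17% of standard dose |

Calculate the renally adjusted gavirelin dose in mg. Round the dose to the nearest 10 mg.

170 mg

SCr = 374 / 88.4 = 4.231 mg/dL
CrCl = (140 − 27) × 44.2 / (72 × 4.231) × 0.85 = 4994.6 / 304.63 × 0.85 ≈ 13.9 mL/min
CrCl ≈ 14 mL/min → bracket < 25 mL/min.
17% of 1000 mg = 170 mg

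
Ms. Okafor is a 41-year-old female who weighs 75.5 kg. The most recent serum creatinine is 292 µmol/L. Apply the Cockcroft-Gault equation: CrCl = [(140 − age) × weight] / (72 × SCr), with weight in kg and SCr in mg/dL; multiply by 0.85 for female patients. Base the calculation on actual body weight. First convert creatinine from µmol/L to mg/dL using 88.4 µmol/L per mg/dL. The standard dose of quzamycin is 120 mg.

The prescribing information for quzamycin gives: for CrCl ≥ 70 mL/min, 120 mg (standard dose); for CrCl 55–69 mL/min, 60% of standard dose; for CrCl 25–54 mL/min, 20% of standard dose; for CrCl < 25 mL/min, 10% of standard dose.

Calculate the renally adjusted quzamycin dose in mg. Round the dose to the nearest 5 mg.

25 mg

SCr = 292 / 88.4 = 3.303 mg/dL
CrCl = (140 − 41) × 75.5 / (72 × 3.303) × 0.85 = 7474.5 / 237.82 × 0.85 ≈ 26.7 mL/min
CrCl ≈ 27 mL/min → bracket 25–54 mL/min.
20% of 120 mg = 24 mg → 25 mg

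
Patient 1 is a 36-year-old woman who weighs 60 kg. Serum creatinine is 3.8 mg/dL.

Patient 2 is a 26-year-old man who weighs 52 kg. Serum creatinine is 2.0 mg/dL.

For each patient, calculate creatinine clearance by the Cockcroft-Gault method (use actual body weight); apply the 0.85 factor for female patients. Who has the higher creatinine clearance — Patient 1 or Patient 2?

Patient 2

Patient 1: CrCl = (140 − 36) × 60 / (72 × 3.8) × 0.85 = 6240.0 / 273.60 × 0.85 ≈ 19.4 mL/min
Patient 2: CrCl = (140 − 26) × 52 / (72 × 2) = 5928.0 / 144.00 ≈ 41.2 mL/min
19.4 vs 41.2 mL/min → Patient 2 is higher.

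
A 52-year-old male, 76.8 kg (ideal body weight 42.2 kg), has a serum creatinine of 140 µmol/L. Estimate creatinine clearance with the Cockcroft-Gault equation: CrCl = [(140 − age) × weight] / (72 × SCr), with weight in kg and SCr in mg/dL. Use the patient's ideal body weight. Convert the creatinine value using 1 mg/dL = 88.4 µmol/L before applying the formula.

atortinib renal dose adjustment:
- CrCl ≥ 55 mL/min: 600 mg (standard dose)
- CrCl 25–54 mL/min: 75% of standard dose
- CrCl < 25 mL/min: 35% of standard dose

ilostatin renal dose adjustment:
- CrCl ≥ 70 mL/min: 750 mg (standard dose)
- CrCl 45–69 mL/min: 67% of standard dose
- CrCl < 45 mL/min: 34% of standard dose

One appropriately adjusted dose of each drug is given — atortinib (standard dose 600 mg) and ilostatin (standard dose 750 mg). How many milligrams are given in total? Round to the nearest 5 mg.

SCr = 140 / 88.4 = 1.584 mg/dL
CrCl = (140 − 52) × 42.2 / (72 × 1.584) = 3713.6 / 114.05 ≈ 32.6 mL/min
CrCl ≈ 33 mL/min.
atortinib: 25–54 mL/min → 75% of 600 mg = 450 mg.
ilostatin: < 45 mL/min → 34% of 750 mg = 255 mg.
Total = 450 + 255 = 705 mg.

705 mg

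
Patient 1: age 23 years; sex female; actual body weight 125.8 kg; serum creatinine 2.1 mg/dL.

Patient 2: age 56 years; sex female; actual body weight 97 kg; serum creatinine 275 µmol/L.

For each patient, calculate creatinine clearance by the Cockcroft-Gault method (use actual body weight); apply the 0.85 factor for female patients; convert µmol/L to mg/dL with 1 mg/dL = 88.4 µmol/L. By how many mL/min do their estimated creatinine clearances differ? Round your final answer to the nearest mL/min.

Patient 1: CrCl = (140 − 23) × 125.8 / (72 × 2.1) × 0.85 = 14718.6 / 151.20 × 0.85 ≈ 82.7 mL/min
Patient 2: SCr = 275 / 88.4 = 3.111 mg/dL
Patient 2: CrCl = (140 − 56) × 97 / (72 × 3.111) × 0.85 = 8148.0 / 223.99 × 0.85 ≈ 30.9 mL/min
|82.7 − 30.9| = 51.8 mL/min

52 mL/min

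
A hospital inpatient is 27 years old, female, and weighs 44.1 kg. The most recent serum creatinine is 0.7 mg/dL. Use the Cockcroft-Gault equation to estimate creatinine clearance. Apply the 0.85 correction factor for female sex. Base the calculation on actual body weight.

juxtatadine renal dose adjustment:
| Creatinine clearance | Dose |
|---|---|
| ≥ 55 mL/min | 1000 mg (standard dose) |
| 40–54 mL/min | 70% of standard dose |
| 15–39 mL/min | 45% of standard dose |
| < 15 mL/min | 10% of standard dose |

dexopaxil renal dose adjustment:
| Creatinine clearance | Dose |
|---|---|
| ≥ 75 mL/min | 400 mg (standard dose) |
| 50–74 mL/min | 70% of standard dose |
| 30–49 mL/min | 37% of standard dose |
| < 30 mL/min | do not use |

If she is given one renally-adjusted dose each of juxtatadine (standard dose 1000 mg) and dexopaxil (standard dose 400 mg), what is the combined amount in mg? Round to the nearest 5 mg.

CrCl = (140 − 27) × 44.1 / (72 × 0.7) × 0.85 = 4983.3 / 50.40 × 0.85 ≈ 84.0 mL/min
CrCl ≈ 84 mL/min.
juxtatadine: ≥ 55 mL/min → 100% of 1000 mg = 1000 mg.
dexopaxil: ≥ 75 mL/min → 100% of 400 mg = 400 mg.
Total = 1000 + 400 = 1400 mg.

1400 mg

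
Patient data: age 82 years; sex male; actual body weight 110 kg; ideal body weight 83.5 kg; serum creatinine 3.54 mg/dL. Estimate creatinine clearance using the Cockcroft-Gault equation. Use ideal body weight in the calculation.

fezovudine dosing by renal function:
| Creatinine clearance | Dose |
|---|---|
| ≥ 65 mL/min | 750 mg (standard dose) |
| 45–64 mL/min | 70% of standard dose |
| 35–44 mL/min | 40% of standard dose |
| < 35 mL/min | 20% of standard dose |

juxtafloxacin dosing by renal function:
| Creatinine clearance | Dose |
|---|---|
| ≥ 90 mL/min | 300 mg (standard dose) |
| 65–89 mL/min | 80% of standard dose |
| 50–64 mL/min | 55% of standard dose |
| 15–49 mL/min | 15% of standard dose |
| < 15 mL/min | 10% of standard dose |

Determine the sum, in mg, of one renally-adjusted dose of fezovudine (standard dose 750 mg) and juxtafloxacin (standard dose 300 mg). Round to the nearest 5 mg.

195 mg

CrCl = (140 − 82) × 83.5 / (72 × 3.54) = 4843.0 / 254.88 ≈ 19.0 mL/min
CrCl ≈ 19 mL/min.
fezovudine: < 35 mL/min → 20% of 750 mg = 150 mg.
juxtafloxacin: 15–49 mL/min → 15% of 300 mg = 45 mg.
Total = 150 + 45 = 195 mg.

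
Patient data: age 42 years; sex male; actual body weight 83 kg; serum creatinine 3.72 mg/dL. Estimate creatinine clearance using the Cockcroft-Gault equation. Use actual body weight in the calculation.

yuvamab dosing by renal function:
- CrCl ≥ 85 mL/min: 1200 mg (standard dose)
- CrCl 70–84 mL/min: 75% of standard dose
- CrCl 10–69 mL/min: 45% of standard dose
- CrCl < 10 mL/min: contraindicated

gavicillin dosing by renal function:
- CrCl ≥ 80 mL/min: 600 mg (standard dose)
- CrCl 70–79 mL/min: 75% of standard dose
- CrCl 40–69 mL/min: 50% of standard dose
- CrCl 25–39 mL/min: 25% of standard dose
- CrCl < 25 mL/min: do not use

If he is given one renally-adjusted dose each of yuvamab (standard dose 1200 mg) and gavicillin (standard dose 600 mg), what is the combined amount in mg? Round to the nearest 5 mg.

690 mg

CrCl = (140 − 42) × 83 / (72 × 3.72) = 8134.0 / 267.84 ≈ 30.4 mL/min
CrCl ≈ 30 mL/min.
yuvamab: 10–69 mL/min → 45% of 1200 mg = 540 mg.
gavicillin: 25–39 mL/min → 25% of 600 mg = 150 mg.
Total = 540 + 150 = 690 mg.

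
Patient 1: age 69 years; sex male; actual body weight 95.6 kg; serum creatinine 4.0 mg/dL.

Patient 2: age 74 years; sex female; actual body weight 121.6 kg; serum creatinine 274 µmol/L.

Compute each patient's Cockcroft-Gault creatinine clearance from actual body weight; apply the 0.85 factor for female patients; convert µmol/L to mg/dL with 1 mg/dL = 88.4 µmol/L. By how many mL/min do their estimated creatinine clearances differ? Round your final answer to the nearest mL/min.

Patient 1: CrCl = (140 − 69) × 95.6 / (72 × 4) = 6787.6 / 288.00 ≈ 23.6 mL/min
Patient 2: SCr = 274 / 88.4 = 3.1 mg/dL
Patient 2: CrCl = (140 − 74) × 121.6 / (72 × 3.1) × 0.85 = 8025.6 / 223.20 × 0.85 ≈ 30.6 mL/min
|23.6 − 30.6| = 7.0 mL/min

7 mL/min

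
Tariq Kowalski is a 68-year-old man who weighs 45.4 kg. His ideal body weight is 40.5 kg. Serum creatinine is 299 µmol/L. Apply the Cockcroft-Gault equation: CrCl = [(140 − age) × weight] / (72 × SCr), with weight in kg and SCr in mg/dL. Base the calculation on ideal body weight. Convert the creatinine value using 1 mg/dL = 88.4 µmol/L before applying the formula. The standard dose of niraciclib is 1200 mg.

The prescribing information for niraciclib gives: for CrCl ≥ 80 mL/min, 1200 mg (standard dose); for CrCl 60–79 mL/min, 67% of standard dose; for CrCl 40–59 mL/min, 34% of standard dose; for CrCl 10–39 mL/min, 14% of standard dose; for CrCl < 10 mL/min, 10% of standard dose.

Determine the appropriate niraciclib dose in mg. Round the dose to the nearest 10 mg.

170 mg

SCr = 299 / 88.4 = 3.382 mg/dL
CrCl = (140 − 68) × 40.5 / (72 × 3.382) = 2916.0 / 243.50 ≈ 12.0 mL/min
CrCl ≈ 12 mL/min → bracket 10–39 mL/min.
14% of 1200 mg = 168 mg → 170 mg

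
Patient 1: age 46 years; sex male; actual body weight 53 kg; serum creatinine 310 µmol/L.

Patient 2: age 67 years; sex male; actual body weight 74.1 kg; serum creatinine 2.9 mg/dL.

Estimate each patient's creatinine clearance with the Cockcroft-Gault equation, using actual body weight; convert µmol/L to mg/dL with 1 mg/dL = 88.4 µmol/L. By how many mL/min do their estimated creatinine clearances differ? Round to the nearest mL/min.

6 mL/min

Patient 1: SCr = 310 / 88.4 = 3.507 mg/dL
Patient 1: CrCl = (140 − 46) × 53 / (72 × 3.507) = 4982.0 / 252.50 ≈ 19.7 mL/min
Patient 2: CrCl = (140 − 67) × 74.1 / (72 × 2.9) = 5409.3 / 208.80 ≈ 25.9 mL/min
|19.7 − 25.9| = 6.2 mL/min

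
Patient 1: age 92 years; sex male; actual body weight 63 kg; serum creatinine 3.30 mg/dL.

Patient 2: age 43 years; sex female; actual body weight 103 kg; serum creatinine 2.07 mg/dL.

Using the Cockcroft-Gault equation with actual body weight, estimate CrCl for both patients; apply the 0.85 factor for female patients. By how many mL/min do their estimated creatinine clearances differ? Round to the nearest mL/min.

Patient 1: CrCl = (140 − 92) × 63 / (72 × 3.3) = 3024.0 / 237.60 ≈ 12.7 mL/min
Patient 2: CrCl = (140 − 43) × 103 / (72 × 2.07) × 0.85 = 9991.0 / 149.04 × 0.85 ≈ 57.0 mL/min
|12.7 − 57.0| = 44.3 mL/min

44 mL/min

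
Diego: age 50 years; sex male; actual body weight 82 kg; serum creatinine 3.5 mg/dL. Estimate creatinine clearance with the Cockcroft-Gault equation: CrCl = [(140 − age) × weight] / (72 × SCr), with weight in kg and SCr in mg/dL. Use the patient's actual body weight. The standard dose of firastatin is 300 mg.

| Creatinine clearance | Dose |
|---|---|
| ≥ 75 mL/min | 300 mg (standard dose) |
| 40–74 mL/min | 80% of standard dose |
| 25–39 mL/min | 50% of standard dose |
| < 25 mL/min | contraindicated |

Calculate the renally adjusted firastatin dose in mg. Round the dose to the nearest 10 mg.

CrCl = (140 − 50) × 82 / (72 × 3.5) = 7380.0 / 252.00 ≈ 29.3 mL/min
CrCl ≈ 29 mL/min → bracket 25–39 mL/min.
50% of 300 mg = 150 mg

150 mg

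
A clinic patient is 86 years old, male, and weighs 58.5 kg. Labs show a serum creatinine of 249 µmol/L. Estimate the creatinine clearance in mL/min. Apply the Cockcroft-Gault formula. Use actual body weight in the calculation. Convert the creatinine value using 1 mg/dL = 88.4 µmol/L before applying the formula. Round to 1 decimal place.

15.6 mL/min

SCr = 249 / 88.4 = 2.817 mg/dL
CrCl = (140 − 86) × 58.5 / (72 × 2.817) = 3159.0 / 202.82 ≈ 15.6 mL/min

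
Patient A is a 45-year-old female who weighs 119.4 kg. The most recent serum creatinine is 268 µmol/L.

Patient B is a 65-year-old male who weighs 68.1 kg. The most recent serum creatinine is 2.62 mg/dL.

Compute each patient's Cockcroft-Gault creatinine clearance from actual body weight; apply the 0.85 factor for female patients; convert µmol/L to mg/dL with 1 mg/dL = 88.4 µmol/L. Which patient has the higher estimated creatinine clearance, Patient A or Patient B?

Patient A: SCr = 268 / 88.4 = 3.032 mg/dL
Patient A: CrCl = (140 − 45) × 119.4 / (72 × 3.032) × 0.85 = 11343.0 / 218.30 × 0.85 ≈ 44.2 mL/min
Patient B: CrCl = (140 − 65) × 68.1 / (72 × 2.62) = 5107.5 / 188.64 ≈ 27.1 mL/min
44.2 vs 27.1 mL/min → Patient A is higher.

Patient A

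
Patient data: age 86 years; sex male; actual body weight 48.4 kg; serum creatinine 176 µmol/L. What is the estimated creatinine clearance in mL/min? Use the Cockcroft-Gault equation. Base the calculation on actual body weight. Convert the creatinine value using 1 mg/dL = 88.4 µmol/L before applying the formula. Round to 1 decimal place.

SCr = 176 / 88.4 = 1.991 mg/dL
CrCl = (140 − 86) × 48.4 / (72 × 1.991) = 2613.6 / 143.35 ≈ 18.2 mL/min

18.2 mL/min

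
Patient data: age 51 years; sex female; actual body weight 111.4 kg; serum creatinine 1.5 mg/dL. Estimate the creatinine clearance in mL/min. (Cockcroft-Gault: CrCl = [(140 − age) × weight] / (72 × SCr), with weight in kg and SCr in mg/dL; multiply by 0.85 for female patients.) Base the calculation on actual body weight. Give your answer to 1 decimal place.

78.0 mL/min

CrCl = (140 − 51) × 111.4 / (72 × 1.5) × 0.85 = 9914.6 / 108.00 × 0.85 ≈ 78.0 mL/min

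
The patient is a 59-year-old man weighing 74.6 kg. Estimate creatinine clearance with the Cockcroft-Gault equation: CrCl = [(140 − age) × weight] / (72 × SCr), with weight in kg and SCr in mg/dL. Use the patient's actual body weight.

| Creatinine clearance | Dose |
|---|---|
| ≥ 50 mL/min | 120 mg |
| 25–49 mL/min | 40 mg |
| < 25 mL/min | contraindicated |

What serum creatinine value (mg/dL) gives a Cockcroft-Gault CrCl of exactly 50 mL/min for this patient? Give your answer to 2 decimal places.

1.68 mg/dL

Standard dose requires CrCl ≥ 50 mL/min.
Set (140 − 59) × 74.6 / (72 × SCr) = 50
SCr = (140 − 59) × 74.6 / (72 × 50) = 1.678 mg/dL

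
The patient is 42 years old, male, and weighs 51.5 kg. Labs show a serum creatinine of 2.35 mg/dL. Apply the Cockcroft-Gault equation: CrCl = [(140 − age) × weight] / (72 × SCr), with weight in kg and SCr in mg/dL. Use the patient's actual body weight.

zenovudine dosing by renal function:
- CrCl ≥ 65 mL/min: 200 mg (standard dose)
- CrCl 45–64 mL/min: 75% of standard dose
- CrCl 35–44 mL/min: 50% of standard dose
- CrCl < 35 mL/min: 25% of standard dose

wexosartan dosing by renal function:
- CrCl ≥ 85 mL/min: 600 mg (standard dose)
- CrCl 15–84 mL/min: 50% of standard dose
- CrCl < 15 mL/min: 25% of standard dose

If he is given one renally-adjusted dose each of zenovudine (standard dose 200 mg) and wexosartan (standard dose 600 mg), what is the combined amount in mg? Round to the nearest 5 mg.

CrCl = (140 − 42) × 51.5 / (72 × 2.35) = 5047.0 / 169.20 ≈ 29.8 mL/min
CrCl ≈ 30 mL/min.
zenovudine: < 35 mL/min → 25% of 200 mg = 50 mg.
wexosartan: 15–84 mL/min → 50% of 600 mg = 300 mg.
Total = 50 + 300 = 350 mg.

350 mg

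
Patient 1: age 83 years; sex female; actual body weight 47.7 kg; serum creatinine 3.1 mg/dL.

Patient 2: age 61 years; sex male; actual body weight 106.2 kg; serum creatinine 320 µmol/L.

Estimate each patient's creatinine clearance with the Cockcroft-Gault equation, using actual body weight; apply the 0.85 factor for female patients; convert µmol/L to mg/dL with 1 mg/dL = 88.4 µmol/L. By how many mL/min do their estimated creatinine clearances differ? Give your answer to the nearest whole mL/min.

22 mL/min

Patient 1: CrCl = (140 − 83) × 47.7 / (72 × 3.1) × 0.85 = 2718.9 / 223.20 × 0.85 ≈ 10.4 mL/min
Patient 2: SCr = 320 / 88.4 = 3.62 mg/dL
Patient 2: CrCl = (140 − 61) × 106.2 / (72 × 3.62) = 8389.8 / 260.64 ≈ 32.2 mL/min
|10.4 − 32.2| = 21.8 mL/min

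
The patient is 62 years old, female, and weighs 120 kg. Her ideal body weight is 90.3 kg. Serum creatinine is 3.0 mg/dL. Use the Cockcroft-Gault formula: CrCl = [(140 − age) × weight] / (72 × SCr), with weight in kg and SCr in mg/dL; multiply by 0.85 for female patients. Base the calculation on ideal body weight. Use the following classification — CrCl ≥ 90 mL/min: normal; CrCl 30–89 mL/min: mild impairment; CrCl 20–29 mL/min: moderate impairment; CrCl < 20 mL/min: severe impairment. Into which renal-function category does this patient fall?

moderate impairment

CrCl = (140 − 62) × 90.3 / (72 × 3) × 0.85 = 7043.4 / 216.00 × 0.85 ≈ 27.7 mL/min
28 mL/min falls in the 'moderate impairment' range.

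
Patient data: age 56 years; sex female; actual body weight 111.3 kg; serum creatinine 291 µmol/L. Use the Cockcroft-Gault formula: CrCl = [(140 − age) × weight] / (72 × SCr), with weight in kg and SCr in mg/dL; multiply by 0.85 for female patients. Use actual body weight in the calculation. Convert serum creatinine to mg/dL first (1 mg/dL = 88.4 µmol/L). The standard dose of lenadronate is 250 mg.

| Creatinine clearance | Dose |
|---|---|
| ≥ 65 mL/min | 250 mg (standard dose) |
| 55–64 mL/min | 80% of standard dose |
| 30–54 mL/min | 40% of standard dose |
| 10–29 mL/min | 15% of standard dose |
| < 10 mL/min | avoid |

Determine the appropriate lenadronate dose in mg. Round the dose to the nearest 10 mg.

100 mg

SCr = 291 / 88.4 = 3.292 mg/dL
CrCl = (140 − 56) × 111.3 / (72 × 3.292) × 0.85 = 9349.2 / 237.02 × 0.85 ≈ 33.5 mL/min
CrCl ≈ 34 mL/min → bracket 30–54 mL/min.
40% of 250 mg = 100 mg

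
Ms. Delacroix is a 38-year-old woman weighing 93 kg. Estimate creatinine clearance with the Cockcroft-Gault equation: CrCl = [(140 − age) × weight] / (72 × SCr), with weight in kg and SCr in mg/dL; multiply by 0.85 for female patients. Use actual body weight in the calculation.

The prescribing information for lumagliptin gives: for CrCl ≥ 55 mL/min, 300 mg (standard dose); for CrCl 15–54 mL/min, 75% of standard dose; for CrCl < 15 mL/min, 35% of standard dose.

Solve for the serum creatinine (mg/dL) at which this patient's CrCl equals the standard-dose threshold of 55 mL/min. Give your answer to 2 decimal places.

2.04 mg/dL

Standard dose requires CrCl ≥ 55 mL/min.
Set (140 − 38) × 93 × 0.85 / (72 × SCr) = 55
SCr = (140 − 38) × 93 × 0.85 / (72 × 55) = 2.036 mg/dL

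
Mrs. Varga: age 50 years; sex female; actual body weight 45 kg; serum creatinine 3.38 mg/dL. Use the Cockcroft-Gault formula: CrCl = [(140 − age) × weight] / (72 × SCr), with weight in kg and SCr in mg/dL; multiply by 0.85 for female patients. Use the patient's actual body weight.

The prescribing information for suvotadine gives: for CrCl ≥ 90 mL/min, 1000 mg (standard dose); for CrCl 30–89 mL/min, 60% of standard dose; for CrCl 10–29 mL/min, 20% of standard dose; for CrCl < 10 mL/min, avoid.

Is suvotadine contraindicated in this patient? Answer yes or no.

no

CrCl = (140 − 50) × 45 / (72 × 3.38) × 0.85 = 4050.0 / 243.36 × 0.85 ≈ 14.1 mL/min
CrCl ≈ 14 mL/min, which is ≥ 10 mL/min.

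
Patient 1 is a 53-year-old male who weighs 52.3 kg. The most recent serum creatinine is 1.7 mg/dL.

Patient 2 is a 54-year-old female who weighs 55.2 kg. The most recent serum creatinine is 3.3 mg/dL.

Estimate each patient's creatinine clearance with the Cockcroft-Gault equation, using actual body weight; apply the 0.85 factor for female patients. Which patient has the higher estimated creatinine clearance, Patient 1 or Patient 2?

Patient 1

Patient 1: CrCl = (140 − 53) × 52.3 / (72 × 1.7) = 4550.1 / 122.40 ≈ 37.2 mL/min
Patient 2: CrCl = (140 − 54) × 55.2 / (72 × 3.3) × 0.85 = 4747.2 / 237.60 × 0.85 ≈ 17.0 mL/min
37.2 vs 17.0 mL/min → Patient 1 is higher.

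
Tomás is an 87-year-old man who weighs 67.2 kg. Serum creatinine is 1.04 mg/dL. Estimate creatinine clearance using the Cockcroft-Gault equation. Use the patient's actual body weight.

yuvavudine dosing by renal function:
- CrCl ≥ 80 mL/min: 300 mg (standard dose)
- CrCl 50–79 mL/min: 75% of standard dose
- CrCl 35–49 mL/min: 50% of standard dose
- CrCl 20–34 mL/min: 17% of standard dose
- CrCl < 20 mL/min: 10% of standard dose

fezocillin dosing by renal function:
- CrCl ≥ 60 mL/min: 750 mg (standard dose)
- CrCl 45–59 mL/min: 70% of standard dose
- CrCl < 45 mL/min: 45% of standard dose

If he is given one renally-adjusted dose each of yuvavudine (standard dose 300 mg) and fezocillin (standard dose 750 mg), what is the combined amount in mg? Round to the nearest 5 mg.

675 mg

CrCl = (140 − 87) × 67.2 / (72 × 1.04) = 3561.6 / 74.88 ≈ 47.6 mL/min
CrCl ≈ 48 mL/min.
yuvavudine: 35–49 mL/min → 50% of 300 mg = 150 mg.
fezocillin: 45–59 mL/min → 70% of 750 mg = 525 mg.
Total = 150 + 525 = 675 mg.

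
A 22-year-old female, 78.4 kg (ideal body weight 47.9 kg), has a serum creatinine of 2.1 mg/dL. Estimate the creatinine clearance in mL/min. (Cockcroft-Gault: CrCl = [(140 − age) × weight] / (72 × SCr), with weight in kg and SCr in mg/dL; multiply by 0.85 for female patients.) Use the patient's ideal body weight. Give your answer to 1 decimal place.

31.8 mL/min

CrCl = (140 − 22) × 47.9 / (72 × 2.1) × 0.85 = 5652.2 / 151.20 × 0.85 ≈ 31.8 mL/min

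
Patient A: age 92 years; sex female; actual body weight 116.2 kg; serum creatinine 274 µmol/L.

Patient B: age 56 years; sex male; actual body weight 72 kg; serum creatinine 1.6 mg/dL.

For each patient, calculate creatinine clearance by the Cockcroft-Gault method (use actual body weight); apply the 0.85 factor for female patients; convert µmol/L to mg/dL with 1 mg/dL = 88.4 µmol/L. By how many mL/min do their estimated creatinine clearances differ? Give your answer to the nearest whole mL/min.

Patient A: SCr = 274 / 88.4 = 3.1 mg/dL
Patient A: CrCl = (140 − 92) × 116.2 / (72 × 3.1) × 0.85 = 5577.6 / 223.20 × 0.85 ≈ 21.2 mL/min
Patient B: CrCl = (140 − 56) × 72 / (72 × 1.6) = 6048.0 / 115.20 ≈ 52.5 mL/min
|21.2 − 52.5| = 31.3 mL/min

31 mL/min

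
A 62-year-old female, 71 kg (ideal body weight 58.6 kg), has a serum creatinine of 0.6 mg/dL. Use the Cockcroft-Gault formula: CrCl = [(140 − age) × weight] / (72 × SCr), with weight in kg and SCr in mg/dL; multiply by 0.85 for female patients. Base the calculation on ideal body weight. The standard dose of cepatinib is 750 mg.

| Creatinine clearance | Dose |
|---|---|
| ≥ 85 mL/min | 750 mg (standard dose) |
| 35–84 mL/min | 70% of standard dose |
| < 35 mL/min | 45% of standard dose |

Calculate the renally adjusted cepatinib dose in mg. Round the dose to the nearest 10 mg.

750 mg

CrCl = (140 − 62) × 58.6 / (72 × 0.6) × 0.85 = 4570.8 / 43.20 × 0.85 ≈ 89.9 mL/min
CrCl ≈ 90 mL/min → bracket ≥ 85 mL/min.
100% of 750 mg = 750 mg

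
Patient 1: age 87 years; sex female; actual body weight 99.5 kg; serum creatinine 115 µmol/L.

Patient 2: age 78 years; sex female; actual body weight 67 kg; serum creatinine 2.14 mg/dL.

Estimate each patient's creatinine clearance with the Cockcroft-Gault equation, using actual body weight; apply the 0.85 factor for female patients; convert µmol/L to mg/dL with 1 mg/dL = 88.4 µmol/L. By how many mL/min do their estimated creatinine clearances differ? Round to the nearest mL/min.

25 mL/min

Patient 1: SCr = 115 / 88.4 = 1.301 mg/dL
Patient 1: CrCl = (140 − 87) × 99.5 / (72 × 1.301) × 0.85 = 5273.5 / 93.67 × 0.85 ≈ 47.9 mL/min
Patient 2: CrCl = (140 − 78) × 67 / (72 × 2.14) × 0.85 = 4154.0 / 154.08 × 0.85 ≈ 22.9 mL/min
|47.9 − 22.9| = 25.0 mL/min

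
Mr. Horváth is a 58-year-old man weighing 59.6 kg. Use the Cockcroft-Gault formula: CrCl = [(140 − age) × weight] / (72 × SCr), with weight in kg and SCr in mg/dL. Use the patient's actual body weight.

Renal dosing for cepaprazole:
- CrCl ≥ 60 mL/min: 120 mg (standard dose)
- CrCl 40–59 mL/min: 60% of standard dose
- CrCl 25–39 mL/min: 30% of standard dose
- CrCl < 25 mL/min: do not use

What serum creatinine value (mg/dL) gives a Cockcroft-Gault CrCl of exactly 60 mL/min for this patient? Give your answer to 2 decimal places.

Standard dose requires CrCl ≥ 60 mL/min.
Set (140 − 58) × 59.6 / (72 × SCr) = 60
SCr = (140 − 58) × 59.6 / (72 × 60) = 1.131 mg/dL

1.13 mg/dL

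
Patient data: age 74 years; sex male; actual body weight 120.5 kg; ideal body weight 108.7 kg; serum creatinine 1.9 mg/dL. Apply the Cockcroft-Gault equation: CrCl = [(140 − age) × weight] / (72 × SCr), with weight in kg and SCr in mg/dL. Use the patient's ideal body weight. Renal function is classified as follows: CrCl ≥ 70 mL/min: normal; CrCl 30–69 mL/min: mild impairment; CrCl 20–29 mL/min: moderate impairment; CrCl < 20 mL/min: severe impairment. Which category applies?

CrCl = (140 − 74) × 108.7 / (72 × 1.9) = 7174.2 / 136.80 ≈ 52.4 mL/min
52 mL/min falls in the 'mild impairment' range.

mild impairment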